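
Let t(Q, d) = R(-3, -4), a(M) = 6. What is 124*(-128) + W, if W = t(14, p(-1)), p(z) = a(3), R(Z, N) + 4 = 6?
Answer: -15870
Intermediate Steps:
R(Z, N) = 2 (R(Z, N) = -4 + 6 = 2)
p(z) = 6
t(Q, d) = 2
W = 2
124*(-128) + W = 124*(-128) + 2 = -15872 + 2 = -15870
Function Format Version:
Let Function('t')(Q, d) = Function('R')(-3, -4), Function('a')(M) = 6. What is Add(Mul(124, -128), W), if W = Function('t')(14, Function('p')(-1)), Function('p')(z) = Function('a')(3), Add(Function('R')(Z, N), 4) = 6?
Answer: -15870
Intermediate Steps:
Function('R')(Z, N) = 2 (Function('R')(Z, N) = Add(-4, 6) = 2)
Function('p')(z) = 6
Function('t')(Q, d) = 2
W = 2
Add(Mul(124, -128), W) = Add(Mul(124, -128), 2) = Add(-15872, 2) = -15870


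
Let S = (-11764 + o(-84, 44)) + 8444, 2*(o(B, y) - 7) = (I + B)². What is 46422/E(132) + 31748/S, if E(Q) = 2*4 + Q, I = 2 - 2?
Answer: 288509/602 ≈ 479.25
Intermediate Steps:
I = 0
o(B, y) = 7 + B²/2 (o(B, y) = 7 + (0 + B)²/2 = 7 + B²/2)
E(Q) = 8 + Q
S = 215 (S = (-11764 + (7 + (½)*(-84)²)) + 8444 = (-11764 + (7 + (½)*7056)) + 8444 = (-11764 + (7 + 3528)) + 8444 = (-11764 + 3535) + 8444 = -8229 + 8444 = 215)
46422/E(132) + 31748/S = 46422/(8 + 132) + 31748/215 = 46422/140 + 31748*(1/215) = 46422*(1/140) + 31748/215 = 23211/70 + 31748/215 = 288509/602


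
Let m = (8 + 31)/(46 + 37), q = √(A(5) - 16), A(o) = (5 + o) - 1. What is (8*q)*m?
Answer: 312*I*√7/83 ≈ 9.9455*I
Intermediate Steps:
A(o) = 4 + o
q = I*√7 (q = √((4 + 5) - 16) = √(9 - 16) = √(-7) = I*√7 ≈ 2.6458*I)
m = 39/83 ≈ 0.46988
(8*q)*m = (8*(I*√7))*(39/83) = (8*I*√7)*(39/83) = 312*I*√7/83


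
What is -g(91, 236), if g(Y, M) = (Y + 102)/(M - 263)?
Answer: 193/27 ≈ 7.1481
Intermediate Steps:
g(Y, M) = (102 + Y)/(-263 + M)
-g(91, 236) = -(102 + 91)/(-263 + 236) = -193/(-27) = -(-1)*193/27 = -1*(-193/27) = 193/27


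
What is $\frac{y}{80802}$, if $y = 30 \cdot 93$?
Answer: $\frac{155}{4489} \approx 0.034529$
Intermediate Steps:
$y = 2790$
$\frac{y}{80802} = \frac{2790}{80802} = 2790 \cdot \frac{1}{80802} = \frac{155}{4489}$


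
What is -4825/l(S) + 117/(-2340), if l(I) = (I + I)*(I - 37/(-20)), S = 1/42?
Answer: -851130787/15740 ≈ -54074.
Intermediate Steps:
S = 1/42 ≈ 0.023810
l(I) = 2*I*(37/20 + I) (l(I) = (2*I)*(I - 37*(-1/20)) = (2*I)*(I + 37/20) = (2*I)*(37/20 + I) = 2*I*(37/20 + I))
-4825/l(S) + 117/(-2340) = -4825*420/(37 + 20*(1/42)) + 117/(-2340) = -4825*420/(37 + 10/21) + 117*(-1/2340) = -4825/((⅒)*(1/42)*(787/21)) - 1/20 = -4825/787/8820 - 1/20 = -4825*8820/787 - 1/20 = -42556500/787 - 1/20 = -851130787/15740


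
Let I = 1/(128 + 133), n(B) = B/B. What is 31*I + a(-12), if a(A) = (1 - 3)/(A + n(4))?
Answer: 863/2871 ≈ 0.30059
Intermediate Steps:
n(B) = 1
I = 1/261 ≈ 0.0038314
a(A) = -2/(1 + A) (a(A) = (1 - 3)/(A + 1) = -2/(1 + A))
31*I + a(-12) = 31*(1/261) - 2/(1 - 12) = 31/261 - 2/(-11) = 31/261 - 2*(-1/11) = 31/261 + 2/11 = 863/2871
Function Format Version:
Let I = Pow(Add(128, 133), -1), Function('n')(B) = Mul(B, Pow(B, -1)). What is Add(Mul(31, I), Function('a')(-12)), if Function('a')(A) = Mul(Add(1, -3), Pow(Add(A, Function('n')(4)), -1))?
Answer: Rational(863, 2871) ≈ 0.30059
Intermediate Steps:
Function('n')(B) = 1
I = Rational(1, 261) (I = Pow(261, -1) = Rational(1, 261) ≈ 0.0038314)
Function('a')(A) = Mul(-2, Pow(Add(1, A), -1)) (Function('a')(A) = Mul(Add(1, -3), Pow(Add(A, 1), -1)) = Mul(-2, Pow(Add(1, A), -1)))
Add(Mul(31, I), Function('a')(-12)) = Add(Mul(31, Rational(1, 261)), Mul(-2, Pow(Add(1, -12), -1))) = Add(Rational(31, 261), Mul(-2, Pow(-11, -1))) = Add(Rational(31, 261), Mul(-2, Rational(-1, 11))) = Add(Rational(31, 261), Rational(2, 11)) = Rational(863, 2871)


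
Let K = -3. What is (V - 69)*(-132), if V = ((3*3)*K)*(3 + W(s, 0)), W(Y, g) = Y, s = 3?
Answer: 30492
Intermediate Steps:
V = -162 (V = ((3*3)*(-3))*(3 + 3) = (9*(-3))*6 = -27*6 = -162)
(V - 69)*(-132) = (-162 - 69)*(-132) = -231*(-132) = 30492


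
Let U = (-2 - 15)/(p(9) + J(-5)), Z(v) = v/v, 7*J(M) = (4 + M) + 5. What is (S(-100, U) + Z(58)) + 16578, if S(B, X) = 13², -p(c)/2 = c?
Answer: 16748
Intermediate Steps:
J(M) = 9/7 + M/7 (J(M) = ((4 + M) + 5)/7 = (9 + M)/7 = 9/7 + M/7)
Z(v) = 1
p(c) = -2*c
U = 119/122 (U = (-2 - 15)/(-2*9 + (9/7 + (⅐)*(-5))) = -17/(-18 + (9/7 - 5/7)) = -17/(-18 + 4/7) = -17/(-122/7) = -17*(-7/122) = 119/122 ≈ 0.97541)
S(B, X) = 169
(S(-100, U) + Z(58)) + 16578 = (169 + 1) + 16578 = 170 + 16578 = 16748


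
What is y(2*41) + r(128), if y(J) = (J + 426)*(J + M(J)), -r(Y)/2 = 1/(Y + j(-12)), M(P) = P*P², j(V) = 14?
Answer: 19889698599/71 ≈ 2.8014e+8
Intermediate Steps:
M(P) = P³
r(Y) = -2/(14 + Y) (r(Y) = -2/(Y + 14) = -2/(14 + Y))
y(J) = (426 + J)*(J + J³) (y(J) = (J + 426)*(J + J³) = (426 + J)*(J + J³))
y(2*41) + r(128) = (2*41)*(426 + 2*41 + (2*41)³ + 426*(2*41)²) - 2/(14 + 128) = 82*(426 + 82 + 82³ + 426*82²) - 2/142 = 82*(426 + 82 + 551368 + 426*6724) - 2*1/142 = 82*(426 + 82 + 551368 + 2864424) - 1/71 = 82*3416300 - 1/71 = 280136600 - 1/71 = 19889698599/71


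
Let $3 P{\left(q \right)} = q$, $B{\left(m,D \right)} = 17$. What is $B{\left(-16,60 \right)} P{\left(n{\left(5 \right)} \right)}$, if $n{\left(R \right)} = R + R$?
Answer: $\frac{170}{3} \approx 56.667$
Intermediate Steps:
$n{\left(R \right)} = 2 R$
$P{\left(q \right)} = \frac{q}{3}$
$B{\left(-16,60 \right)} P{\left(n{\left(5 \right)} \right)} = 17 \frac{2 \cdot 5}{3} = 17 \cdot \frac{1}{3} \cdot 10 = 17 \cdot \frac{10}{3} = \frac{170}{3}$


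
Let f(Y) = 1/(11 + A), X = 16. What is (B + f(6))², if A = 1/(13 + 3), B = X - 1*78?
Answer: 120077764/31329 ≈ 3832.8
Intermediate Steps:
B = -62 (B = 16 - 1*78 = 16 - 78 = -62)
A = 1/16 ≈ 0.062500
f(Y) = 16/177 (f(Y) = 1/(11 + 1/16) = 1/(177/16) = 16/177)
(B + f(6))² = (-62 + 16/177)² = (-10958/177)² = 120077764/31329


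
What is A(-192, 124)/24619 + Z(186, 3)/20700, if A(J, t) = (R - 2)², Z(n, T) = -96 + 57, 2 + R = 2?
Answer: -292447/169871100 ≈ -0.0017216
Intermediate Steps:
R = 0 (R = -2 + 2 = 0)
Z(n, T) = -39
A(J, t) = 4 (A(J, t) = (0 - 2)² = (-2)² = 4)
A(-192, 124)/24619 + Z(186, 3)/20700 = 4/24619 - 39/20700 = 4*(1/24619) - 39*1/20700 = 4/24619 - 13/6900 = -292447/169871100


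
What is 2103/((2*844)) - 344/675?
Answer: 838853/1139400 ≈ 0.73622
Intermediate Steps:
2103/((2*844)) - 344/675 = 2103/1688 - 344*1/675 = 2103*(1/1688) - 344/675 = 2103/1688 - 344/675 = 838853/1139400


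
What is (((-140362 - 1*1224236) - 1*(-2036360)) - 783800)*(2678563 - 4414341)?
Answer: 194473095564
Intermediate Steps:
(((-140362 - 1*1224236) - 1*(-2036360)) - 783800)*(2678563 - 4414341) = (((-140362 - 1224236) + 2036360) - 783800)*(-1735778) = ((-1364598 + 2036360) - 783800)*(-1735778) = (671762 - 783800)*(-1735778) = -112038*(-1735778) = 194473095564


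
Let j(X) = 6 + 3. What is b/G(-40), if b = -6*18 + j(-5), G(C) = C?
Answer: 99/40 ≈ 2.4750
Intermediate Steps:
j(X) = 9
b = -99 (b = -6*18 + 9 = -108 + 9 = -99)
b/G(-40) = -99/(-40) = -99*(-1/40) = 99/40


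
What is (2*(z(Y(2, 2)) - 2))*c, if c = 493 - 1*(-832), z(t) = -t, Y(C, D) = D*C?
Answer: -15900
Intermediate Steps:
Y(C, D) = C*D
c = 1325 (c = 493 + 832 = 1325)
(2*(z(Y(2, 2)) - 2))*c = (2*(-2*2 - 2))*1325 = (2*(-1*4 - 2))*1325 = (2*(-4 - 2))*1325 = (2*(-6))*1325 = -12*1325 = -15900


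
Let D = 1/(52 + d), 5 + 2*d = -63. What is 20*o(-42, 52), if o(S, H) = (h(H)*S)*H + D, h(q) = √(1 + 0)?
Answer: -393110/9 ≈ -43679.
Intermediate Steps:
d = -34 (d = -5/2 + (½)*(-63) = -5/2 - 63/2 = -34)
h(q) = 1 (h(q) = √1 = 1)
D = 1/18 (D = 1/(52 - 34) = 1/18 ≈ 0.055556)
o(S, H) = 1/18 + H*S (o(S, H) = (1*S)*H + 1/18 = S*H + 1/18 = H*S + 1/18 = 1/18 + H*S)
20*o(-42, 52) = 20*(1/18 + 52*(-42)) = 20*(1/18 - 2184) = 20*(-39311/18) = -393110/9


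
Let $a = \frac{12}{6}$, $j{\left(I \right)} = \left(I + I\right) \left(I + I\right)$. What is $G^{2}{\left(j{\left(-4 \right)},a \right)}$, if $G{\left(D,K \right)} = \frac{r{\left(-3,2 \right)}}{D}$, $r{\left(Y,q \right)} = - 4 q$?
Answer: $\frac{1}{64} \approx 0.015625$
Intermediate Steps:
$j{\left(I \right)} = 4 I^{2}$ ($j{\left(I \right)} = 2 I 2 I = 4 I^{2}$)
$a = 2$ ($a = 12 \cdot \frac{1}{6} = 2$)
$G{\left(D,K \right)} = - \frac{8}{D}$ ($G{\left(D,K \right)} = \frac{\left(-4\right) 2}{D} = - \frac{8}{D}$)
$G^{2}{\left(j{\left(-4 \right)},a \right)} = \left(- \frac{8}{4 \left(-4\right)^{2}}\right)^{2} = \left(- \frac{8}{4 \cdot 16}\right)^{2} = \left(- \frac{8}{64}\right)^{2} = \left(\left(-8\right) \frac{1}{64}\right)^{2} = \left(- \frac{1}{8}\right)^{2} = \frac{1}{64}$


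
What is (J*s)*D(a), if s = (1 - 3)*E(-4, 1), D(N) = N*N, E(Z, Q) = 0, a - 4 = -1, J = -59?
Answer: 0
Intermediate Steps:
a = 3 (a = 4 - 1 = 3)
D(N) = N²
s = 0 (s = (1 - 3)*0 = -2*0 = 0)
(J*s)*D(a) = -59*0*3² = 0*9 = 0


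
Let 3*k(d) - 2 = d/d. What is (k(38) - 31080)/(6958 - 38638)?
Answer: 31079/31680 ≈ 0.98103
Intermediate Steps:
k(d) = 1 (k(d) = 2/3 + (d/d)/3 = 2/3 + (1/3)*1 = 2/3 + 1/3 = 1)
(k(38) - 31080)/(6958 - 38638) = (1 - 31080)/(6958 - 38638) = -31079/(-31680) = -31079*(-1/31680) = 31079/31680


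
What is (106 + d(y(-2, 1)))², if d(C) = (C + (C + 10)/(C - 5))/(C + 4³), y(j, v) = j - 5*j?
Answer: 14615329/1296 ≈ 11277.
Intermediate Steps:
y(j, v) = -4*j
d(C) = (C + (10 + C)/(-5 + C))/(64 + C) (d(C) = (C + (10 + C)/(-5 + C))/(C + 64) = (C + (10 + C)/(-5 + C))/(64 + C))
(106 + d(y(-2, 1)))² = (106 + (10 + (-4*(-2))² - (-16)*(-2))/(-320 + (-4*(-2))² + 59*(-4*(-2))))² = (106 + (10 + 8² - 4*8)/(-320 + 8² + 59*8))² = (106 + (10 + 64 - 32)/(-320 + 64 + 472))² = (106 + 42/216)² = (106 + (1/216)*42)² = (106 + 7/36)² = (3823/36)² = 14615329/1296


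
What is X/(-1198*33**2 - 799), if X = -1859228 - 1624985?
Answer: 3484213/1305421 ≈ 2.6690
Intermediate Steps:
X = -3484213
X/(-1198*33**2 - 799) = -3484213/(-1198*33**2 - 799) = -3484213/(-1198*1089 - 799) = -3484213/(-1304622 - 799) = -3484213/(-1305421) = -3484213*(-1/1305421) = 3484213/1305421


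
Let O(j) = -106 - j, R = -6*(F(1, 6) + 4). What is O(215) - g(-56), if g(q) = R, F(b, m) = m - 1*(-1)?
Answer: -255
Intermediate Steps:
F(b, m) = 1 + m (F(b, m) = m + 1 = 1 + m)
R = -66 (R = -6*((1 + 6) + 4) = -6*(7 + 4) = -6*11 = -66)
g(q) = -66
O(215) - g(-56) = (-106 - 1*215) - 1*(-66) = (-106 - 215) + 66 = -321 + 66 = -255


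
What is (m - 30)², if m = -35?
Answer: 4225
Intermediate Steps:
(m - 30)² = (-35 - 30)² = (-65)² = 4225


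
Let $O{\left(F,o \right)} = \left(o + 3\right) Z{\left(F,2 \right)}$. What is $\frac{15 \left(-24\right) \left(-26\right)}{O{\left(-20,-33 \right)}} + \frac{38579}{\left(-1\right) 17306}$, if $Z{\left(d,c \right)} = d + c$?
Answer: $\frac{784175}{51918} \approx 15.104$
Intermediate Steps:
$Z{\left(d,c \right)} = c + d$
$O{\left(F,o \right)} = \left(2 + F\right) \left(3 + o\right)$ ($O{\left(F,o \right)} = \left(o + 3\right) \left(2 + F\right) = \left(3 + o\right) \left(2 + F\right) = \left(2 + F\right) \left(3 + o\right)$)
$\frac{15 \left(-24\right) \left(-26\right)}{O{\left(-20,-33 \right)}} + \frac{38579}{\left(-1\right) 17306} = \frac{15 \left(-24\right) \left(-26\right)}{\left(2 - 20\right) \left(3 - 33\right)} + \frac{38579}{\left(-1\right) 17306} = \frac{\left(-360\right) \left(-26\right)}{\left(-18\right) \left(-30\right)} + \frac{38579}{-17306} = \frac{9360}{540} + 38579 \left(- \frac{1}{17306}\right) = 9360 \cdot \frac{1}{540} - \frac{38579}{17306} = \frac{52}{3} - \frac{38579}{17306} = \frac{784175}{51918}$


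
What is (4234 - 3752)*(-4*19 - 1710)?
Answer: -860852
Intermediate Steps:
(4234 - 3752)*(-4*19 - 1710) = 482*(-76 - 1710) = 482*(-1786) = -860852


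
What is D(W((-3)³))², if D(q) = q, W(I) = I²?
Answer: 531441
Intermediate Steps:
D(W((-3)³))² = (((-3)³)²)² = ((-27)²)² = 729² = 531441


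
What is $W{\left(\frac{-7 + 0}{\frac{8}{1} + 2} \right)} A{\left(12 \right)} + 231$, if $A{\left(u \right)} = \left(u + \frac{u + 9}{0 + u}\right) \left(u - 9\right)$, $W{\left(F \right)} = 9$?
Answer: $\frac{2409}{4} \approx 602.25$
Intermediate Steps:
$A{\left(u \right)} = \left(-9 + u\right) \left(u + \frac{9 + u}{u}\right)$ ($A{\left(u \right)} = \left(u + \frac{9 + u}{u}\right) \left(-9 + u\right) = \left(-9 + u\right) \left(u + \frac{9 + u}{u}\right)$)
$W{\left(\frac{-7 + 0}{\frac{8}{1} + 2} \right)} A{\left(12 \right)} + 231 = 9 \frac{-81 + 12^{2} \left(-8 + 12\right)}{12} + 231 = 9 \frac{-81 + 144 \cdot 4}{12} + 231 = 9 \frac{-81 + 576}{12} + 231 = 9 \cdot \frac{1}{12} \cdot 495 + 231 = 9 \cdot \frac{165}{4} + 231 = \frac{1485}{4} + 231 = \frac{2409}{4}$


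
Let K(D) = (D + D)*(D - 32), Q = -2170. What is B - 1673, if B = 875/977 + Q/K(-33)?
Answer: -701046143/419133 ≈ -1672.6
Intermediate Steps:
K(D) = 2*D*(-32 + D) (K(D) = (2*D)*(-32 + D) = 2*D*(-32 + D))
B = 163366/419133 (B = 875/977 - 2170*(-1/(66*(-32 - 33))) = 875*(1/977) - 2170/(2*(-33)*(-65)) = 875/977 - 2170/4290 = 875/977 - 2170*1/4290 = 875/977 - 217/429 = 163366/419133 ≈ 0.38977)
B - 1673 = 163366/419133 - 1673 = -701046143/419133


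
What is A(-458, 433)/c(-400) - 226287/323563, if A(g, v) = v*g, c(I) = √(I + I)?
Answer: -226287/323563 + 99157*I*√2/20 ≈ -0.69936 + 7011.5*I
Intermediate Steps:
c(I) = √2*√I (c(I) = √(2*I) = √2*√I)
A(g, v) = g*v
A(-458, 433)/c(-400) - 226287/323563 = (-458*433)/((√2*√(-400))) - 226287/323563 = -198314*(-I*√2/40) - 226287*1/323563 = -198314*(-I*√2/40) - 226287/323563 = -(-99157)*I*√2/20 - 226287/323563 = 99157*I*√2/20 - 226287/323563 = -226287/323563 + 99157*I*√2/20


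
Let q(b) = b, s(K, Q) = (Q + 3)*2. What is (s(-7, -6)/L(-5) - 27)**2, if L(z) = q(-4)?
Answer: 2601/4 ≈ 650.25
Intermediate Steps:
s(K, Q) = 6 + 2*Q (s(K, Q) = (3 + Q)*2 = 6 + 2*Q)
L(z) = -4
(s(-7, -6)/L(-5) - 27)**2 = ((6 + 2*(-6))/(-4) - 27)**2 = ((6 - 12)*(-1/4) - 27)**2 = (-6*(-1/4) - 27)**2 = (3/2 - 27)**2 = (-51/2)**2 = 2601/4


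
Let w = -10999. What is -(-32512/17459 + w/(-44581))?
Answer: 1257385931/778339679 ≈ 1.6155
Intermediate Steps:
-(-32512/17459 + w/(-44581)) = -(-32512/17459 - 10999/(-44581)) = -(-32512*1/17459 - 10999*(-1/44581)) = -(-32512/17459 + 10999/44581) = -1*(-1257385931/778339679) = 1257385931/778339679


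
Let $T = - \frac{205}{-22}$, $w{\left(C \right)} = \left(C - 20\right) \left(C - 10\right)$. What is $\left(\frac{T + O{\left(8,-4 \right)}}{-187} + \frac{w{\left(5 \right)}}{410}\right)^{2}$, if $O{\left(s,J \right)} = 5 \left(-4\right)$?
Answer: $\frac{409860025}{7112729569} \approx 0.057623$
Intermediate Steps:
$O{\left(s,J \right)} = -20$
$w{\left(C \right)} = \left(-20 + C\right) \left(-10 + C\right)$
$T = \frac{205}{22}$ ($T = \left(-205\right) \left(- \frac{1}{22}\right) = \frac{205}{22} \approx 9.3182$)
$\left(\frac{T + O{\left(8,-4 \right)}}{-187} + \frac{w{\left(5 \right)}}{410}\right)^{2} = \left(\frac{\frac{205}{22} - 20}{-187} + \frac{200 + 5^{2} - 150}{410}\right)^{2} = \left(\left(- \frac{235}{22}\right) \left(- \frac{1}{187}\right) + \left(200 + 25 - 150\right) \frac{1}{410}\right)^{2} = \left(\frac{235}{4114} + 75 \cdot \frac{1}{410}\right)^{2} = \left(\frac{235}{4114} + \frac{15}{82}\right)^{2} = \left(\frac{20245}{84337}\right)^{2} = \frac{409860025}{7112729569}$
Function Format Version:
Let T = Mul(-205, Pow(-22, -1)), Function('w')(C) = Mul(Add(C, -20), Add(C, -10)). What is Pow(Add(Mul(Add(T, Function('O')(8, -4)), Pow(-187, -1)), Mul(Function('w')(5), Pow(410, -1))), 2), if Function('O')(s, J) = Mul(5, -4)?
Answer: Rational(409860025, 7112729569) ≈ 0.057623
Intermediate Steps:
Function('O')(s, J) = -20
Function('w')(C) = Mul(Add(-20, C), Add(-10, C))
T = Rational(205, 22) (T = Mul(-205, Rational(-1, 22)) = Rational(205, 22) ≈ 9.3182)
Pow(Add(Mul(Add(T, Function('O')(8, -4)), Pow(-187, -1)), Mul(Function('w')(5), Pow(410, -1))), 2) = Pow(Add(Mul(Add(Rational(205, 22), -20), Pow(-187, -1)), Mul(Add(200, Pow(5, 2), Mul(-30, 5)), Pow(410, -1))), 2) = Pow(Add(Mul(Rational(-235, 22), Rational(-1, 187)), Mul(Add(200, 25, -150), Rational(1, 410))), 2) = Pow(Add(Rational(235, 4114), Mul(75, Rational(1, 410))), 2) = Pow(Add(Rational(235, 4114), Rational(15, 82)), 2) = Pow(Rational(20245, 84337), 2) = Rational(409860025, 7112729569)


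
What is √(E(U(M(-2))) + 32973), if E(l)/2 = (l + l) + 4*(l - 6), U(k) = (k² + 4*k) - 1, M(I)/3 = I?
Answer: 3*√3673 ≈ 181.82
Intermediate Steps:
M(I) = 3*I
U(k) = -1 + k² + 4*k
E(l) = -48 + 12*l (E(l) = 2*((l + l) + 4*(l - 6)) = 2*(2*l + 4*(-6 + l)) = 2*(2*l + (-24 + 4*l)) = 2*(-24 + 6*l) = -48 + 12*l)
√(E(U(M(-2))) + 32973) = √((-48 + 12*(-1 + (3*(-2))² + 4*(3*(-2)))) + 32973) = √((-48 + 12*(-1 + (-6)² + 4*(-6))) + 32973) = √((-48 + 12*(-1 + 36 - 24)) + 32973) = √((-48 + 12*11) + 32973) = √((-48 + 132) + 32973) = √(84 + 32973) = √33057 = 3*√3673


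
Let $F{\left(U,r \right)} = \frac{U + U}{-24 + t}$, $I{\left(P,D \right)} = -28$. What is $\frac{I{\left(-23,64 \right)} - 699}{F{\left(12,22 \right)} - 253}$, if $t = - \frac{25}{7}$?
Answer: $\frac{140311}{48997} \approx 2.8637$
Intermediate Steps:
$t = - \frac{25}{7}$ ($t = \left(-25\right) \frac{1}{7} = - \frac{25}{7} \approx -3.5714$)
$F{\left(U,r \right)} = - \frac{14 U}{193}$ ($F{\left(U,r \right)} = \frac{U + U}{-24 - \frac{25}{7}} = \frac{2 U}{- \frac{193}{7}} = 2 U \left(- \frac{7}{193}\right) = - \frac{14 U}{193}$)
$\frac{I{\left(-23,64 \right)} - 699}{F{\left(12,22 \right)} - 253} = \frac{-28 - 699}{\left(- \frac{14}{193}\right) 12 - 253} = - \frac{727}{- \frac{168}{193} - 253} = - \frac{727}{- \frac{48997}{193}} = \left(-727\right) \left(- \frac{193}{48997}\right) = \frac{140311}{48997}$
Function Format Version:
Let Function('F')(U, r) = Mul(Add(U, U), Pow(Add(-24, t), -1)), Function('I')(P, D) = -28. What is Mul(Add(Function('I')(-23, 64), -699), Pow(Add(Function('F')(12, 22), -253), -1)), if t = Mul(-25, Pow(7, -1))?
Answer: Rational(140311, 48997) ≈ 2.8637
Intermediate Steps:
t = Rational(-25, 7) (t = Mul(-25, Rational(1, 7)) = Rational(-25, 7) ≈ -3.5714)
Function('F')(U, r) = Mul(Rational(-14, 193), U) (Function('F')(U, r) = Mul(Add(U, U), Pow(Add(-24, Rational(-25, 7)), -1)) = Mul(Mul(2, U), Pow(Rational(-193, 7), -1)) = Mul(Mul(2, U), Rational(-7, 193)) = Mul(Rational(-14, 193), U))
Mul(Add(Function('I')(-23, 64), -699), Pow(Add(Function('F')(12, 22), -253), -1)) = Mul(Add(-28, -699), Pow(Add(Mul(Rational(-14, 193), 12), -253), -1)) = Mul(-727, Pow(Add(Rational(-168, 193), -253), -1)) = Mul(-727, Pow(Rational(-48997, 193), -1)) = Mul(-727, Rational(-193, 48997)) = Rational(140311, 48997)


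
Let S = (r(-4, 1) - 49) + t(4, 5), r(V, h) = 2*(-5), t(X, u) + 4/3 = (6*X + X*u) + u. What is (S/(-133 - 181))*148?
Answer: 2516/471 ≈ 5.3418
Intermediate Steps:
t(X, u) = -4/3 + u + 6*X + X*u (t(X, u) = -4/3 + ((6*X + X*u) + u) = -4/3 + (u + 6*X + X*u) = -4/3 + u + 6*X + X*u)
r(V, h) = -10
S = -34/3 (S = (-10 - 49) + (-4/3 + 5 + 6*4 + 4*5) = -59 + (-4/3 + 5 + 24 + 20) = -59 + 143/3 = -34/3 ≈ -11.333)
(S/(-133 - 181))*148 = (-34/3/(-133 - 181))*148 = (-34/3/(-314))*148 = -1/314*(-34/3)*148 = (17/471)*148 = 2516/471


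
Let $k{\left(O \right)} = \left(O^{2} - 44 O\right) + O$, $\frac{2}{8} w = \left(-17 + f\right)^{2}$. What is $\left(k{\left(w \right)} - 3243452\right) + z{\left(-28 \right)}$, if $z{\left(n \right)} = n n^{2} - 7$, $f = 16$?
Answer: $-3265567$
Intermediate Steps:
$w = 4$ ($w = 4 \left(-17 + 16\right)^{2} = 4 \left(-1\right)^{2} = 4 \cdot 1 = 4$)
$z{\left(n \right)} = -7 + n^{3}$ ($z{\left(n \right)} = n^{3} - 7 = -7 + n^{3}$)
$k{\left(O \right)} = O^{2} - 43 O$
$\left(k{\left(w \right)} - 3243452\right) + z{\left(-28 \right)} = \left(4 \left(-43 + 4\right) - 3243452\right) + \left(-7 + \left(-28\right)^{3}\right) = \left(4 \left(-39\right) - 3243452\right) - 21959 = \left(-156 - 3243452\right) - 21959 = -3243608 - 21959 = -3265567$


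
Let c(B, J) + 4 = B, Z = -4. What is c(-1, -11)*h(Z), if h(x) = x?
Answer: 20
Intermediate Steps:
c(B, J) = -4 + B
c(-1, -11)*h(Z) = (-4 - 1)*(-4) = -5*(-4) = 20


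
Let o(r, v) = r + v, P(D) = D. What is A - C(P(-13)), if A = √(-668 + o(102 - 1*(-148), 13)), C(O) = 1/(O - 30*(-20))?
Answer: -1/587 + 9*I*√5 ≈ -0.0017036 + 20.125*I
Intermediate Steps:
C(O) = 1/(600 + O) (C(O) = 1/(O + 600) = 1/(600 + O))
A = 9*I*√5 (A = √(-668 + ((102 - 1*(-148)) + 13)) = √(-668 + ((102 + 148) + 13)) = √(-668 + (250 + 13)) = √(-668 + 263) = √(-405) = 9*I*√5 ≈ 20.125*I)
A - C(P(-13)) = 9*I*√5 - 1/(600 - 13) = 9*I*√5 - 1/587 = -1/587 + 9*I*√5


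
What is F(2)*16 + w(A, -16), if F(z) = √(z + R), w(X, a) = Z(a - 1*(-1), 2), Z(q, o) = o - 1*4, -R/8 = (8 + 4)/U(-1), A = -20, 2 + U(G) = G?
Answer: -2 + 16*√34 ≈ 91.295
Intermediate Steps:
U(G) = -2 + G
R = 32 (R = -8*(8 + 4)/(-2 - 1) = -96/(-3) = -96*(-1)/3 = -8*(-4) = 32)
Z(q, o) = -4 + o (Z(q, o) = o - 4 = -4 + o)
w(X, a) = -2 (w(X, a) = -4 + 2 = -2)
F(z) = √(32 + z) (F(z) = √(z + 32) = √(32 + z))
F(2)*16 + w(A, -16) = √(32 + 2)*16 - 2 = √34*16 - 2 = 16*√34 - 2 = -2 + 16*√34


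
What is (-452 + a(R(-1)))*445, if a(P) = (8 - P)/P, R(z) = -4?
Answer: -202475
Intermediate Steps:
a(P) = (8 - P)/P
(-452 + a(R(-1)))*445 = (-452 + (8 - 1*(-4))/(-4))*445 = (-452 - (8 + 4)/4)*445 = (-452 - ¼*12)*445 = (-452 - 3)*445 = -455*445 = -202475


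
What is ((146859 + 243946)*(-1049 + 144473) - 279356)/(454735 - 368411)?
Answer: 14012634241/21581 ≈ 6.4930e+5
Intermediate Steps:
((146859 + 243946)*(-1049 + 144473) - 279356)/(454735 - 368411) = (390805*143424 - 279356)/86324 = (56050816320 - 279356)*(1/86324) = 56050536964*(1/86324) = 14012634241/21581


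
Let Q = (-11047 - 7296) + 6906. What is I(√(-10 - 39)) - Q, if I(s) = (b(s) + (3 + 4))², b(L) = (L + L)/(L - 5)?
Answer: 15750892/1369 - 21560*I/1369 ≈ 11505.0 - 15.749*I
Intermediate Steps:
b(L) = 2*L/(-5 + L) (b(L) = (2*L)/(-5 + L) = 2*L/(-5 + L))
I(s) = (7 + 2*s/(-5 + s))² (I(s) = (2*s/(-5 + s) + (3 + 4))² = (2*s/(-5 + s) + 7)² = (7 + 2*s/(-5 + s))²)
Q = -11437 (Q = -18343 + 6906 = -11437)
I(√(-10 - 39)) - Q = (-35 + 9*√(-10 - 39))²/(-5 + √(-10 - 39))² - 1*(-11437) = (-35 + 9*√(-49))²/(-5 + √(-49))² + 11437 = (-35 + 9*(7*I))²/(-5 + 7*I)² + 11437 = (-35 + 63*I)²/(-5 + 7*I)² + 11437 = 11437 + (-35 + 63*I)²/(-5 + 7*I)²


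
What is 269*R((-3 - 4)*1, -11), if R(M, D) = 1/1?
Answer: 269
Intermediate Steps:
R(M, D) = 1
269*R((-3 - 4)*1, -11) = 269*1 = 269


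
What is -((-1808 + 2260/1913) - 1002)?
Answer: 5373270/1913 ≈ 2808.8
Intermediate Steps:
-((-1808 + 2260/1913) - 1002) = -(-3456444/1913 - 1002) = -1*(-5373270/1913) = 5373270/1913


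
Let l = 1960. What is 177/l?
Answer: 177/1960 ≈ 0.090306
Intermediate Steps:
177/l = 177/1960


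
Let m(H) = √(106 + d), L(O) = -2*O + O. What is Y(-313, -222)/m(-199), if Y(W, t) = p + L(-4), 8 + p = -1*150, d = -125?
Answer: 154*I*√19/19 ≈ 35.33*I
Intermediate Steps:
L(O) = -O
p = -158 (p = -8 - 1*150 = -8 - 150 = -158)
Y(W, t) = -154 (Y(W, t) = -158 - 1*(-4) = -158 + 4 = -154)
m(H) = I*√19 (m(H) = √(106 - 125) = √(-19) = I*√19)
Y(-313, -222)/m(-199) = -154*(-I*√19/19) = -(-154)*I*√19/19 = 154*I*√19/19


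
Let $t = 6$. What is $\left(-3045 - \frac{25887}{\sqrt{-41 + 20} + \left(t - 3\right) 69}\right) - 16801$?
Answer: $\frac{- 19846 \sqrt{21} + 4134009 i}{\sqrt{21} - 207 i} \approx -19971.0 + 2.7672 i$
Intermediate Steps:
$\left(-3045 - \frac{25887}{\sqrt{-41 + 20} + \left(t - 3\right) 69}\right) - 16801 = \left(-3045 - \frac{25887}{\sqrt{-41 + 20} + \left(6 - 3\right) 69}\right) - 16801 = \left(-3045 - \frac{25887}{\sqrt{-21} + \left(6 - 3\right) 69}\right) - 16801 = \left(-3045 - \frac{25887}{i \sqrt{21} + 3 \cdot 69}\right) - 16801 = \left(-3045 - \frac{25887}{i \sqrt{21} + 207}\right) - 16801 = \left(-3045 - \frac{25887}{207 + i \sqrt{21}}\right) - 16801 = -19846 - \frac{25887}{207 + i \sqrt{21}}$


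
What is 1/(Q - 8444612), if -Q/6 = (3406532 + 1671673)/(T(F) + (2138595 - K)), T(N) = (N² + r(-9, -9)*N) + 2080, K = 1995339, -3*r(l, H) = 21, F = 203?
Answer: -30854/260555136853 ≈ -1.1842e-7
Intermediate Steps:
r(l, H) = -7 (r(l, H) = -⅓*21 = -7)
T(N) = 2080 + N² - 7*N (T(N) = (N² - 7*N) + 2080 = 2080 + N² - 7*N)
Q = -5078205/30854 (Q = -6*(3406532 + 1671673)/((2080 + 203² - 7*203) + (2138595 - 1*1995339)) = -30469230/((2080 + 41209 - 1421) + (2138595 - 1995339)) = -30469230/(41868 + 143256) = -30469230/185124 = -6*1692735/61708 = -5078205/30854 ≈ -164.59)
1/(Q - 8444612) = 1/(-5078205/30854 - 8444612) = 1/(-260555136853/30854) = -30854/260555136853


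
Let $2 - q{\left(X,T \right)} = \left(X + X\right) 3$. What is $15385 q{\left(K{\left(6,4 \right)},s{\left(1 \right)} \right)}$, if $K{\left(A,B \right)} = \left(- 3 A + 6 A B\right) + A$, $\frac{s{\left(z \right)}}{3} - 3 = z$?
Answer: $-12154150$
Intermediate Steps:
$s{\left(z \right)} = 9 + 3 z$
$K{\left(A,B \right)} = - 2 A + 6 A B$ ($K{\left(A,B \right)} = \left(- 3 A + 6 A B\right) + A = - 2 A + 6 A B$)
$q{\left(X,T \right)} = 2 - 6 X$ ($q{\left(X,T \right)} = 2 - \left(X + X\right) 3 = 2 - 2 X 3 = 2 - 6 X$)
$15385 q{\left(K{\left(6,4 \right)},s{\left(1 \right)} \right)} = 15385 \left(2 - 6 \cdot 2 \cdot 6 \left(-1 + 3 \cdot 4\right)\right) = 15385 \left(2 - 6 \cdot 2 \cdot 6 \left(-1 + 12\right)\right) = 15385 \left(2 - 6 \cdot 2 \cdot 6 \cdot 11\right) = 15385 \left(2 - 792\right) = 15385 \left(-790\right) = -12154150$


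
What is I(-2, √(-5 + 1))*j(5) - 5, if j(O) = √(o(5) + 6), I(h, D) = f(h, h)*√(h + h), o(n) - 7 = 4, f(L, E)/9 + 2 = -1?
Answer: -5 - 54*I*√17 ≈ -5.0 - 222.65*I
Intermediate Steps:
f(L, E) = -27 (f(L, E) = -18 + 9*(-1) = -18 - 9 = -27)
o(n) = 11 (o(n) = 7 + 4 = 11)
I(h, D) = -27*√2*√h (I(h, D) = -27*√(h + h) = -27*√2*√h)
j(O) = √17 (j(O) = √(11 + 6) = √17)
I(-2, √(-5 + 1))*j(5) - 5 = (-27*√2*√(-2))*√17 - 5 = (-27*√2*I*√2)*√17 - 5 = (-54*I)*√17 - 5 = -54*I*√17 - 5 = -5 - 54*I*√17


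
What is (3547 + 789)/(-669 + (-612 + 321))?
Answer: -271/60 ≈ -4.5167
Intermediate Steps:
(3547 + 789)/(-669 + (-612 + 321)) = 4336/(-669 - 291) = 4336/(-960) = 4336*(-1/960) = -271/60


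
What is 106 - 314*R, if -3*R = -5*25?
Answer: -38932/3 ≈ -12977.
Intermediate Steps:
R = 125/3 (R = -(-5)*25/3 = -⅓*(-125) = 125/3 ≈ 41.667)
106 - 314*R = 106 - 314*125/3 = 106 - 39250/3 = -38932/3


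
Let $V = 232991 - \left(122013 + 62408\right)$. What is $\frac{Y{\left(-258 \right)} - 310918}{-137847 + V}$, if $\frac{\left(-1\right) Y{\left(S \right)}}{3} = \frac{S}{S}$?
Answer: $\frac{310921}{89277} \approx 3.4827$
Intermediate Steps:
$Y{\left(S \right)} = -3$ ($Y{\left(S \right)} = - 3 \frac{S}{S} = \left(-3\right) 1 = -3$)
$V = 48570$ ($V = 232991 - 184421 = 48570$)
$\frac{Y{\left(-258 \right)} - 310918}{-137847 + V} = \frac{-3 - 310918}{-137847 + 48570} = - \frac{310921}{-89277} = \left(-310921\right) \left(- \frac{1}{89277}\right) = \frac{310921}{89277}$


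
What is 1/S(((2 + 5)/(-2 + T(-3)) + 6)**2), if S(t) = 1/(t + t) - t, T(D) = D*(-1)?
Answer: -338/57121 ≈ -0.0059173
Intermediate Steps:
T(D) = -D
S(t) = 1/(2*t) - t
1/S(((2 + 5)/(-2 + T(-3)) + 6)**2) = 1/(1/(2*(((2 + 5)/(-2 - 1*(-3)) + 6)**2)) - ((2 + 5)/(-2 - 1*(-3)) + 6)**2) = 1/(1/(2*((7/(-2 + 3) + 6)**2)) - (7/(-2 + 3) + 6)**2) = 1/(1/(2*((7/1 + 6)**2)) - (7/1 + 6)**2) = 1/(1/(2*((7*1 + 6)**2)) - (7*1 + 6)**2) = 1/(1/(2*((7 + 6)**2)) - (7 + 6)**2) = 1/(1/(2*(13**2)) - 1*13**2) = 1/((1/2)/169 - 1*169) = 1/((1/2)*(1/169) - 169) = 1/(1/338 - 169) = 1/(-57121/338) = -338/57121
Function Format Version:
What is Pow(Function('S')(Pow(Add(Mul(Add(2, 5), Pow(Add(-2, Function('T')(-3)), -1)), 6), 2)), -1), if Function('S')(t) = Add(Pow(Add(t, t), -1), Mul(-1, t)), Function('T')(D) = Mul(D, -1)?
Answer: Rational(-338, 57121) ≈ -0.0059173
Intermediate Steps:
Function('T')(D) = Mul(-1, D)
Function('S')(t) = Add(Mul(Rational(1, 2), Pow(t, -1)), Mul(-1, t)) (Function('S')(t) = Add(Pow(Mul(2, t), -1), Mul(-1, t)) = Add(Mul(Rational(1, 2), Pow(t, -1)), Mul(-1, t)))
Pow(Function('S')(Pow(Add(Mul(Add(2, 5), Pow(Add(-2, Function('T')(-3)), -1)), 6), 2)), -1) = Pow(Add(Mul(Rational(1, 2), Pow(Pow(Add(Mul(Add(2, 5), Pow(Add(-2, Mul(-1, -3)), -1)), 6), 2), -1)), Mul(-1, Pow(Add(Mul(Add(2, 5), Pow(Add(-2, Mul(-1, -3)), -1)), 6), 2))), -1) = Pow(Add(Mul(Rational(1, 2), Pow(Pow(Add(Mul(7, Pow(Add(-2, 3), -1)), 6), 2), -1)), Mul(-1, Pow(Add(Mul(7, Pow(Add(-2, 3), -1)), 6), 2))), -1) = Pow(Add(Mul(Rational(1, 2), Pow(Pow(Add(Mul(7, Pow(1, -1)), 6), 2), -1)), Mul(-1, Pow(Add(Mul(7, Pow(1, -1)), 6), 2))), -1) = Pow(Add(Mul(Rational(1, 2), Pow(Pow(Add(Mul(7, 1), 6), 2), -1)), Mul(-1, Pow(Add(Mul(7, 1), 6), 2))), -1) = Pow(Add(Mul(Rational(1, 2), Pow(Pow(Add(7, 6), 2), -1)), Mul(-1, Pow(Add(7, 6), 2))), -1) = Pow(Add(Mul(Rational(1, 2), Pow(Pow(13, 2), -1)), Mul(-1, Pow(13, 2))), -1) = Pow(Add(Mul(Rational(1, 2), Pow(169, -1)), Mul(-1, 169)), -1) = Pow(Add(Mul(Rational(1, 2), Rational(1, 169)), -169), -1) = Pow(Add(Rational(1, 338), -169), -1) = Pow(Rational(-57121, 338), -1) = Rational(-338, 57121)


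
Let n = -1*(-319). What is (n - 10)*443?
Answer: 136887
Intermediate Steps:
n = 319
(n - 10)*443 = (319 - 10)*443 = 309*443 = 136887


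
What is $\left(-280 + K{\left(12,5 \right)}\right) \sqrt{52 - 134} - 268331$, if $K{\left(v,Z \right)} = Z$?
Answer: $-268331 - 275 i \sqrt{82} \approx -2.6833 \cdot 10^{5} - 2490.2 i$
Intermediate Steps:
$\left(-280 + K{\left(12,5 \right)}\right) \sqrt{52 - 134} - 268331 = \left(-280 + 5\right) \sqrt{52 - 134} - 268331 = - 275 \sqrt{-82} - 268331 = - 275 i \sqrt{82} - 268331 = -268331 - 275 i \sqrt{82}$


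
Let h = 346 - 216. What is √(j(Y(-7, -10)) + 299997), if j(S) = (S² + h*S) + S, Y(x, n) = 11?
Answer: √301559 ≈ 549.14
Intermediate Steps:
h = 130
j(S) = S² + 131*S (j(S) = (S² + 130*S) + S = S² + 131*S)
√(j(Y(-7, -10)) + 299997) = √(11*(131 + 11) + 299997) = √(11*142 + 299997) = √(1562 + 299997) = √301559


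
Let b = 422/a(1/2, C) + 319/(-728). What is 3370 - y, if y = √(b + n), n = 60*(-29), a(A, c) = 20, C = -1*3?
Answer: 3370 - I*√5695135810/1820 ≈ 3370.0 - 41.465*I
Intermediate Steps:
C = -3
b = 75209/3640 (b = 422/20 + 319/(-728) = 422*(1/20) + 319*(-1/728) = 211/10 - 319/728 = 75209/3640 ≈ 20.662)
n = -1740
y = I*√5695135810/1820 (y = √(75209/3640 - 1740) = √(-6258391/3640) = I*√5695135810/1820 ≈ 41.465*I)
3370 - y = 3370 - I*√5695135810/1820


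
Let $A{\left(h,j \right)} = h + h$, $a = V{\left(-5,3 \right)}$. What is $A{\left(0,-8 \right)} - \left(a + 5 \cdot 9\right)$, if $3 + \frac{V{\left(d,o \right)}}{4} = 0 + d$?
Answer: $-13$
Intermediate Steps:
$V{\left(d,o \right)} = -12 + 4 d$ ($V{\left(d,o \right)} = -12 + 4 \left(0 + d\right) = -12 + 4 d$)
$a = -32$ ($a = -12 + 4 \left(-5\right) = -12 - 20 = -32$)
$A{\left(h,j \right)} = 2 h$
$A{\left(0,-8 \right)} - \left(a + 5 \cdot 9\right) = 2 \cdot 0 - \left(-32 + 5 \cdot 9\right) = 0 - \left(-32 + 45\right) = 0 - 13 = -13$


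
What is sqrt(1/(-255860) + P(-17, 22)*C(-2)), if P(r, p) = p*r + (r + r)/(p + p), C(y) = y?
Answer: 7*sqrt(250349479215)/127930 ≈ 27.378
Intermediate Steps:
P(r, p) = p*r + r/p (P(r, p) = p*r + (2*r)/((2*p)) = p*r + (2*r)*(1/(2*p)) = p*r + r/p)
sqrt(1/(-255860) + P(-17, 22)*C(-2)) = sqrt(1/(-255860) + (22*(-17) - 17/22)*(-2)) = sqrt(-1/255860 + (-374 - 17*1/22)*(-2)) = sqrt(-1/255860 + (-374 - 17/22)*(-2)) = sqrt(-1/255860 - 8245/22*(-2)) = sqrt(-1/255860 + 8245/11) = sqrt(191778699/255860) = 7*sqrt(250349479215)/127930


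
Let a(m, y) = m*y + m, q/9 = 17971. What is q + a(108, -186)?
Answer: 141759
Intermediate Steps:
q = 161739 (q = 9*17971 = 161739)
a(m, y) = m + m*y
q + a(108, -186) = 161739 + 108*(1 - 186) = 161739 + 108*(-185) = 161739 - 19980 = 141759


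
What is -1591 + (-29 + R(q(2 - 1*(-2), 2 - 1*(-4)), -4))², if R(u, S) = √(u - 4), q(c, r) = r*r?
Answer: -718 - 232*√2 ≈ -1046.1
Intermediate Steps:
q(c, r) = r²
R(u, S) = √(-4 + u)
-1591 + (-29 + R(q(2 - 1*(-2), 2 - 1*(-4)), -4))² = -1591 + (-29 + √(-4 + (2 - 1*(-4))²))² = -1591 + (-29 + √(-4 + (2 + 4)²))² = -1591 + (-29 + √(-4 + 6²))² = -1591 + (-29 + √(-4 + 36))² = -1591 + (-29 + √32)² = -1591 + (-29 + 4*√2)²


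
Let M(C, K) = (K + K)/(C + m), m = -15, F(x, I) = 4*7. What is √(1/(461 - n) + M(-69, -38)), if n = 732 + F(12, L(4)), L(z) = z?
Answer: 2*√8884785/6279 ≈ 0.94943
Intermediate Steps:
F(x, I) = 28
n = 760 (n = 732 + 28 = 760)
M(C, K) = 2*K/(-15 + C) (M(C, K) = (K + K)/(C - 15) = (2*K)/(-15 + C) = 2*K/(-15 + C))
√(1/(461 - n) + M(-69, -38)) = √(1/(461 - 1*760) + 2*(-38)/(-15 - 69)) = √(1/(461 - 760) + 2*(-38)/(-84)) = √(1/(-299) + 2*(-38)*(-1/84)) = √(-1/299 + 19/21) = √(5660/6279) = 2*√8884785/6279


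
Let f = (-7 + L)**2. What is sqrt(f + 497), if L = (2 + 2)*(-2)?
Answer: 19*sqrt(2) ≈ 26.870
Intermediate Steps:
L = -8 (L = 4*(-2) = -8)
f = 225 (f = (-7 - 8)**2 = (-15)**2 = 225)
sqrt(f + 497) = sqrt(225 + 497) = sqrt(722) = 19*sqrt(2)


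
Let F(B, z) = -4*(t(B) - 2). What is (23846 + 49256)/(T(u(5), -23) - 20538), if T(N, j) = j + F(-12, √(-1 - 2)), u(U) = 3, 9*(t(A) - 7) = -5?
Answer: -657918/185209 ≈ -3.5523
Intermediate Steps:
t(A) = 58/9 (t(A) = 7 + (⅑)*(-5) = 7 - 5/9 = 58/9)
F(B, z) = -160/9 (F(B, z) = -4*(58/9 - 2) = -4*40/9 = -160/9)
T(N, j) = -160/9 + j (T(N, j) = j - 160/9 = -160/9 + j)
(23846 + 49256)/(T(u(5), -23) - 20538) = (23846 + 49256)/((-160/9 - 23) - 20538) = 73102/(-367/9 - 20538) = 73102/(-185209/9) = 73102*(-9/185209) = -657918/185209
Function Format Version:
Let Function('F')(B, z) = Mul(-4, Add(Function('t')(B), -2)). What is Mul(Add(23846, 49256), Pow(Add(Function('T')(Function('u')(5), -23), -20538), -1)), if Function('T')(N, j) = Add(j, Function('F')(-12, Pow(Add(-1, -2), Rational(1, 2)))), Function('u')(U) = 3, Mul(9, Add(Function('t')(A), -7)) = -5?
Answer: Rational(-657918, 185209) ≈ -3.5523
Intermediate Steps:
Function('t')(A) = Rational(58, 9) (Function('t')(A) = Add(7, Mul(Rational(1, 9), -5)) = Add(7, Rational(-5, 9)) = Rational(58, 9))
Function('F')(B, z) = Rational(-160, 9) (Function('F')(B, z) = Mul(-4, Add(Rational(58, 9), -2)) = Mul(-4, Rational(40, 9)) = Rational(-160, 9))
Function('T')(N, j) = Add(Rational(-160, 9), j) (Function('T')(N, j) = Add(j, Rational(-160, 9)) = Add(Rational(-160, 9), j))
Mul(Add(23846, 49256), Pow(Add(Function('T')(Function('u')(5), -23), -20538), -1)) = Mul(Add(23846, 49256), Pow(Add(Add(Rational(-160, 9), -23), -20538), -1)) = Mul(73102, Pow(Add(Rational(-367, 9), -20538), -1)) = Mul(73102, Pow(Rational(-185209, 9), -1)) = Mul(73102, Rational(-9, 185209)) = Rational(-657918, 185209)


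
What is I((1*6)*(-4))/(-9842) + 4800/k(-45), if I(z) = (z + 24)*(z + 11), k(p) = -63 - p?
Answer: -800/3 ≈ -266.67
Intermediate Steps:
I(z) = (11 + z)*(24 + z) (I(z) = (24 + z)*(11 + z) = (11 + z)*(24 + z))
I((1*6)*(-4))/(-9842) + 4800/k(-45) = (264 + ((1*6)*(-4))² + 35*((1*6)*(-4)))/(-9842) + 4800/(-63 - 1*(-45)) = (264 + (6*(-4))² + 35*(6*(-4)))*(-1/9842) + 4800/(-63 + 45) = (264 + (-24)² + 35*(-24))*(-1/9842) + 4800/(-18) = (264 + 576 - 840)*(-1/9842) + 4800*(-1/18) = 0*(-1/9842) - 800/3 = 0 - 800/3 = -800/3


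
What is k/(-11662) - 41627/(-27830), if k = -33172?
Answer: 704315417/162276730 ≈ 4.3402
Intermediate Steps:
k/(-11662) - 41627/(-27830) = -33172/(-11662) - 41627/(-27830) = -33172*(-1/11662) - 41627*(-1/27830) = 16586/5831 + 41627/27830 = 704315417/162276730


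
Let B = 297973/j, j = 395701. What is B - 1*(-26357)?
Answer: 10429789230/395701 ≈ 26358.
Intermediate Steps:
B = 297973/395701 ≈ 0.75303
B - 1*(-26357) = 297973/395701 - 1*(-26357) = 297973/395701 + 26357 = 10429789230/395701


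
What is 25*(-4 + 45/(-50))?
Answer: -245/2 ≈ -122.50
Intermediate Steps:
25*(-4 + 45/(-50)) = 25*(-4 + 45*(-1/50)) = 25*(-4 - 9/10) = 25*(-49/10) = -245/2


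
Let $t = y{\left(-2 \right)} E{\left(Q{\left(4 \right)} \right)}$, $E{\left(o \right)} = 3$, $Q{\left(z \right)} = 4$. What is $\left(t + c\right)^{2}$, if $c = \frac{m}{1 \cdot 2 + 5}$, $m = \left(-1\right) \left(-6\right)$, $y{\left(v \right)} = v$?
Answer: $\frac{1296}{49} \approx 26.449$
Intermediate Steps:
$m = 6$
$t = -6$ ($t = \left(-2\right) 3 = -6$)
$c = \frac{6}{7}$ ($c = \frac{6}{1 \cdot 2 + 5} = \frac{6}{2 + 5} = \frac{6}{7} \approx 0.85714$)
$\left(t + c\right)^{2} = \left(-6 + \frac{6}{7}\right)^{2} = \left(- \frac{36}{7}\right)^{2} = \frac{1296}{49}$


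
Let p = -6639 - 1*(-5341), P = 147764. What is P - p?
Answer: 149062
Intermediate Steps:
p = -1298 (p = -6639 + 5341 = -1298)
P - p = 147764 - 1*(-1298) = 147764 + 1298 = 149062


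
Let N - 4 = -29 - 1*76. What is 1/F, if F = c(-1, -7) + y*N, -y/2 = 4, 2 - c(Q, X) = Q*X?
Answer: 1/803 ≈ 0.0012453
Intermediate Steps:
c(Q, X) = 2 - Q*X
y = -8 (y = -2*4 = -8)
N = -101 (N = 4 + (-29 - 1*76) = 4 + (-29 - 76) = 4 - 105 = -101)
F = 803 (F = (2 - 1*(-1)*(-7)) - 8*(-101) = (2 - 7) + 808 = -5 + 808 = 803)
1/F = 1/803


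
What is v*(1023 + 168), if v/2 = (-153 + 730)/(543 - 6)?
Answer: 458138/179 ≈ 2559.4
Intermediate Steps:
v = 1154/537 (v = 2*((-153 + 730)/(543 - 6)) = 2*(577/537) = 1154/537 ≈ 2.1490)
v*(1023 + 168) = 1154*(1023 + 168)/537 = (1154/537)*1191 = 458138/179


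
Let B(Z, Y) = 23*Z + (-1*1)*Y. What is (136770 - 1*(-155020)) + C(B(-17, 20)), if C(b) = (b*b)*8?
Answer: 1643158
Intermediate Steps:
B(Z, Y) = -Y + 23*Z (B(Z, Y) = 23*Z - Y = -Y + 23*Z)
C(b) = 8*b² (C(b) = b²*8 = 8*b²)
(136770 - 1*(-155020)) + C(B(-17, 20)) = (136770 - 1*(-155020)) + 8*(-1*20 + 23*(-17))² = (136770 + 155020) + 8*(-20 - 391)² = 291790 + 8*(-411)² = 291790 + 8*168921 = 291790 + 1351368 = 1643158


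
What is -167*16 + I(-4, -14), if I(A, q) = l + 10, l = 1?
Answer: -2661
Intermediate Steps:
I(A, q) = 11 (I(A, q) = 1 + 10 = 11)
-167*16 + I(-4, -14) = -167*16 + 11 = -2672 + 11 = -2661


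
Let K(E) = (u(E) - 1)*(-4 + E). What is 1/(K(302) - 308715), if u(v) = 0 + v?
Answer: -1/219017 ≈ -4.5659e-6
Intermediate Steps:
u(v) = v
K(E) = (-1 + E)*(-4 + E) (K(E) = (E - 1)*(-4 + E) = (-1 + E)*(-4 + E))
1/(K(302) - 308715) = 1/((4 + 302² - 5*302) - 308715) = 1/((4 + 91204 - 1510) - 308715) = 1/(89698 - 308715) = 1/(-219017) = -1/219017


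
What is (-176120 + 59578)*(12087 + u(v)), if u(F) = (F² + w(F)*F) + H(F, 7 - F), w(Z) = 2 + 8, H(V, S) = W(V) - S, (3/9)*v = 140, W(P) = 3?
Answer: -22504609826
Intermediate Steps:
v = 420 (v = 3*140 = 420)
H(V, S) = 3 - S
w(Z) = 10
u(F) = -4 + F² + 11*F (u(F) = (F² + 10*F) + (3 - (7 - F)) = (F² + 10*F) + (3 + (-7 + F)) = (F² + 10*F) + (-4 + F) = -4 + F² + 11*F)
(-176120 + 59578)*(12087 + u(v)) = (-176120 + 59578)*(12087 + (-4 + 420² + 11*420)) = -116542*(12087 + (-4 + 176400 + 4620)) = -116542*(12087 + 181016) = -116542*193103 = -22504609826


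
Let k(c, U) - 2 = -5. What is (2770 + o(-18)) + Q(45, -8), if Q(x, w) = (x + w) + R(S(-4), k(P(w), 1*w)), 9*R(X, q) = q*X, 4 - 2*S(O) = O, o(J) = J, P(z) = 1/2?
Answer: 8363/3 ≈ 2787.7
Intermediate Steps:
P(z) = ½
k(c, U) = -3 (k(c, U) = 2 - 5 = -3)
S(O) = 2 - O/2
R(X, q) = X*q/9 (R(X, q) = (q*X)/9 = (X*q)/9 = X*q/9)
Q(x, w) = -4/3 + w + x (Q(x, w) = (x + w) + (⅑)*(2 - ½*(-4))*(-3) = (w + x) + (⅑)*(2 + 2)*(-3) = (w + x) + (⅑)*4*(-3) = (w + x) - 4/3 = -4/3 + w + x)
(2770 + o(-18)) + Q(45, -8) = (2770 - 18) + (-4/3 - 8 + 45) = 2752 + 107/3 = 8363/3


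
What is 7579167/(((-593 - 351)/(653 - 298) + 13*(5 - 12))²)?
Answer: 318388173725/368498667 ≈ 864.01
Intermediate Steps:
7579167/(((-593 - 351)/(653 - 298) + 13*(5 - 12))²) = 7579167/((-944/355 + 13*(-7))²) = 7579167/((-944*1/355 - 91)²) = 7579167/((-944/355 - 91)²) = 7579167/((-33249/355)²) = 7579167/(1105496001/126025) = 7579167*(126025/1105496001) = 318388173725/368498667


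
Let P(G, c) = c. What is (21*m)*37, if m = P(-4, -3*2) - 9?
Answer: -11655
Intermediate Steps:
m = -15 (m = -3*2 - 9 = -6 - 9 = -15)
(21*m)*37 = (21*(-15))*37 = -315*37 = -11655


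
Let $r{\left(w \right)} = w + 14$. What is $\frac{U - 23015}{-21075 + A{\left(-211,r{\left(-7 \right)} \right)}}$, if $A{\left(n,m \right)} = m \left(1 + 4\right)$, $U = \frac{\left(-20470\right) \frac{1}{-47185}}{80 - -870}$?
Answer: $\frac{51583230789}{47156689000} \approx 1.0939$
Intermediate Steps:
$r{\left(w \right)} = 14 + w$
$U = \frac{2047}{4482575}$ ($U = \frac{\left(-20470\right) \left(- \frac{1}{47185}\right)}{80 + 870} = \frac{4094}{9437 \cdot 950} = \frac{4094}{9437} \cdot \frac{1}{950} = \frac{2047}{4482575} \approx 0.00045666$)
$A{\left(n,m \right)} = 5 m$ ($A{\left(n,m \right)} = m 5 = 5 m$)
$\frac{U - 23015}{-21075 + A{\left(-211,r{\left(-7 \right)} \right)}} = \frac{\frac{2047}{4482575} - 23015}{-21075 + 5 \left(14 - 7\right)} = - \frac{103166461578}{4482575 \left(-21075 + 5 \cdot 7\right)} = - \frac{103166461578}{4482575 \left(-21075 + 35\right)} = - \frac{103166461578}{4482575 \left(-21040\right)} = \left(- \frac{103166461578}{4482575}\right) \left(- \frac{1}{21040}\right) = \frac{51583230789}{47156689000}$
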